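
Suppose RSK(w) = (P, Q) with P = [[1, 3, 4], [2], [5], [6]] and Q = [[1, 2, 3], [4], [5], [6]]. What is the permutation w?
2 3 6 5 4 1

Reverse RSK: for i = n, n-1, ..., 1, locate i in Q, remove the corresponding corner cell from P, and reverse-bump its entry up through P; the value ejected from row 1 is w(i).

So w = 2 3 6 5 4 1.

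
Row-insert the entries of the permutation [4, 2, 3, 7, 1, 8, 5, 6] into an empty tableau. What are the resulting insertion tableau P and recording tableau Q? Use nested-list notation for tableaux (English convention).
P = [[1, 3, 5, 6], [2, 7, 8], [4]], Q = [[1, 3, 4, 6], [2, 7, 8], [5]]

Insert each entry of the permutation into P by Schensted row insertion, recording in Q the position of each new cell.

Insert 4: appended to row 1. P = [[4]].
Insert 2: 2 bumps 4 from row 1; 4 starts row 2. P = [[2], [4]].
Insert 3: appended to row 1. P = [[2, 3], [4]].
Insert 7: appended to row 1. P = [[2, 3, 7], [4]].
Insert 1: 1 bumps 2 from row 1; 2 bumps 4 from row 2; 4 starts row 3. P = [[1, 3, 7], [2], [4]].
Insert 8: appended to row 1. P = [[1, 3, 7, 8], [2], [4]].
Insert 5: 5 bumps 7 from row 1; 7 appends to row 2. P = [[1, 3, 5, 8], [2, 7], [4]].
Insert 6: 6 bumps 8 from row 1; 8 appends to row 2. P = [[1, 3, 5, 6], [2, 7, 8], [4]].

So P = [[1, 3, 5, 6], [2, 7, 8], [4]], Q = [[1, 3, 4, 6], [2, 7, 8], [5]].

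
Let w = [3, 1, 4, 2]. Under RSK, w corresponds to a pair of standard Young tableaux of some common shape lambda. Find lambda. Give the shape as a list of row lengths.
Row-insert each entry into an empty tableau.

After inserting 3: P = [[3]].
After inserting 1: P = [[1], [3]].
After inserting 4: P = [[1, 4], [3]].
After inserting 2: P = [[1, 2], [3, 4]].

The final insertion tableau P = [[1, 2], [3, 4]] has shape [2, 2].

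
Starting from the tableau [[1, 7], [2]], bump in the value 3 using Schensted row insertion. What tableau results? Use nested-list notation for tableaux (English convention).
[[1, 3], [2, 7]]

In row 1, 3 replaces 7 (the leftmost entry greater than 3); 7 is bumped to row 2. 7 is appended to row 2. The new tableau is [[1, 3], [2, 7]].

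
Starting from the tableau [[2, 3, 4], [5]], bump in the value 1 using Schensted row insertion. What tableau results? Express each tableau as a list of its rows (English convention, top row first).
[[1, 3, 4], [2], [5]]

In row 1, 1 replaces 2 (the leftmost entry greater than 1); 2 is bumped to row 2. In row 2, 2 replaces 5 (the leftmost entry greater than 2); 5 is bumped to row 3. 5 starts a new row 3. The new tableau is [[1, 3, 4], [2], [5]].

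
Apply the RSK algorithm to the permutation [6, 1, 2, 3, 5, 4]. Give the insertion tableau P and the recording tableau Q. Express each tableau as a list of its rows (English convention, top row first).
Insert each entry of the permutation into P by Schensted row insertion, recording in Q the position of each new cell.

Insert 6: appended to row 1. P = [[6]].
Insert 1: 1 bumps 6 from row 1; 6 starts row 2. P = [[1], [6]].
Insert 2: appended to row 1. P = [[1, 2], [6]].
Insert 3: appended to row 1. P = [[1, 2, 3], [6]].
Insert 5: appended to row 1. P = [[1, 2, 3, 5], [6]].
Insert 4: 4 bumps 5 from row 1; 5 bumps 6 from row 2; 6 starts row 3. P = [[1, 2, 3, 4], [5], [6]].

So P = [[1, 2, 3, 4], [5], [6]], Q = [[1, 3, 4, 5], [2], [6]].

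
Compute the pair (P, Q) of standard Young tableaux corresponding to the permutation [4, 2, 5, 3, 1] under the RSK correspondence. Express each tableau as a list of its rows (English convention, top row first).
P = [[1, 3], [2, 5], [4]], Q = [[1, 3], [2, 4], [5]]

Insert each entry of the permutation into P by Schensted row insertion, recording in Q the position of each new cell.

After inserting 4: P = [[4]].
After inserting 2: P = [[2], [4]].
After inserting 5: P = [[2, 5], [4]].
After inserting 3: P = [[2, 3], [4, 5]].
After inserting 1: P = [[1, 3], [2, 5], [4]].

So P = [[1, 3], [2, 5], [4]], Q = [[1, 3], [2, 4], [5]].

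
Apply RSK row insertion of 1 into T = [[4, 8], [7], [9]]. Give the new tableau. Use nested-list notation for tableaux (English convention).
In row 1, 1 replaces 4 (the leftmost entry greater than 1); 4 is bumped to row 2. In row 2, 4 replaces 7 (the leftmost entry greater than 4); 7 is bumped to row 3. In row 3, 7 replaces 9 (the leftmost entry greater than 7); 9 is bumped to row 4. 9 starts a new row 4. The new tableau is [[1, 8], [4], [7], [9]].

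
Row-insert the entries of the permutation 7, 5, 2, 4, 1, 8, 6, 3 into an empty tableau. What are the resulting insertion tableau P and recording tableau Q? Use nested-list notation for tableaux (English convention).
P = [[1, 3, 6], [2, 4], [5, 8], [7]], Q = [[1, 4, 6], [2, 7], [3, 8], [5]]

Insert each entry of the permutation into P by Schensted row insertion, recording in Q the position of each new cell.

Insert 7: appended to row 1. P = [[7]], Q = [[1]].
Insert 5: 5 bumps 7 from row 1; 7 starts row 2. P = [[5], [7]], Q = [[1], [2]].
Insert 2: 2 bumps 5 from row 1; 5 bumps 7 from row 2; 7 starts row 3. P = [[2], [5], [7]], Q = [[1], [2], [3]].
Insert 4: appended to row 1. P = [[2, 4], [5], [7]], Q = [[1, 4], [2], [3]].
Insert 1: 1 bumps 2 from row 1; 2 bumps 5 from row 2; 5 bumps 7 from row 3; 7 starts row 4. P = [[1, 4], [2], [5], [7]], Q = [[1, 4], [2], [3], [5]].
Insert 8: appended to row 1. P = [[1, 4, 8], [2], [5], [7]], Q = [[1, 4, 6], [2], [3], [5]].
Insert 6: 6 bumps 8 from row 1; 8 appends to row 2. P = [[1, 4, 6], [2, 8], [5], [7]], Q = [[1, 4, 6], [2, 7], [3], [5]].
Insert 3: 3 bumps 4 from row 1; 4 bumps 8 from row 2; 8 appends to row 3. P = [[1, 3, 6], [2, 4], [5, 8], [7]], Q = [[1, 4, 6], [2, 7], [3, 8], [5]].

So P = [[1, 3, 6], [2, 4], [5, 8], [7]], Q = [[1, 4, 6], [2, 7], [3, 8], [5]].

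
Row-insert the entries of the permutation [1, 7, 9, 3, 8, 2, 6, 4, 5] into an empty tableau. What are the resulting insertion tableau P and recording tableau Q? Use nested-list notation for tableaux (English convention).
Insert each entry of the permutation into P by Schensted row insertion, recording in Q the position of each new cell.

After inserting 1: P = [[1]].
After inserting 7: P = [[1, 7]].
After inserting 9: P = [[1, 7, 9]].
After inserting 3: P = [[1, 3, 9], [7]].
After inserting 8: P = [[1, 3, 8], [7, 9]].
After inserting 2: P = [[1, 2, 8], [3, 9], [7]].
After inserting 6: P = [[1, 2, 6], [3, 8], [7, 9]].
After inserting 4: P = [[1, 2, 4], [3, 6], [7, 8], [9]].
After inserting 5: P = [[1, 2, 4, 5], [3, 6], [7, 8], [9]].

So P = [[1, 2, 4, 5], [3, 6], [7, 8], [9]], Q = [[1, 2, 3, 9], [4, 5], [6, 7], [8]].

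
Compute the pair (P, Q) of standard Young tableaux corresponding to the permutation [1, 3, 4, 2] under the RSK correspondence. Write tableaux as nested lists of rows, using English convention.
P = [[1, 2, 4], [3]], Q = [[1, 2, 3], [4]]

Insert each entry of the permutation into P by Schensted row insertion, recording in Q the position of each new cell.

Insert 1: appended to row 1. P = [[1]], Q = [[1]].
Insert 3: appended to row 1. P = [[1, 3]], Q = [[1, 2]].
Insert 4: appended to row 1. P = [[1, 3, 4]], Q = [[1, 2, 3]].
Insert 2: 2 bumps 3 from row 1; 3 starts row 2. P = [[1, 2, 4], [3]], Q = [[1, 2, 3], [4]].

So P = [[1, 2, 4], [3]], Q = [[1, 2, 3], [4]].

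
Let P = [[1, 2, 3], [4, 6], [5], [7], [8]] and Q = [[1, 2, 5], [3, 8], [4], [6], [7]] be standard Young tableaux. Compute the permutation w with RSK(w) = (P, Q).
Reverse RSK: for i = n, n-1, ..., 1, locate i in Q, remove the corresponding corner cell from P, and reverse-bump its entry up through P; the value ejected from row 1 is w(i).

So w = 1 8 7 5 6 4 2 3.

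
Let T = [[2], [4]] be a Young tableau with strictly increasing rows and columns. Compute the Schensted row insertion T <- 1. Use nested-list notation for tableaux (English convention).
[[1], [2], [4]]

In row 1, 1 replaces 2 (the leftmost entry greater than 1); 2 is bumped to row 2. In row 2, 2 replaces 4 (the leftmost entry greater than 2); 4 is bumped to row 3. 4 starts a new row 3. The new tableau is [[1], [2], [4]].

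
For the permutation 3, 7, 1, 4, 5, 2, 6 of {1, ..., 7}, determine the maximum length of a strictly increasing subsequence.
4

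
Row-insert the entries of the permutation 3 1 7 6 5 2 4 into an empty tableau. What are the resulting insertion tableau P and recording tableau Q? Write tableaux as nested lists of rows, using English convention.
P = [[1, 2, 4], [3, 5], [6], [7]], Q = [[1, 3, 7], [2, 4], [5], [6]]

Insert each entry of the permutation into P by Schensted row insertion, recording in Q the position of each new cell.

After inserting 3: P = [[3]].
After inserting 1: P = [[1], [3]].
After inserting 7: P = [[1, 7], [3]].
After inserting 6: P = [[1, 6], [3, 7]].
After inserting 5: P = [[1, 5], [3, 6], [7]].
After inserting 2: P = [[1, 2], [3, 5], [6], [7]].
After inserting 4: P = [[1, 2, 4], [3, 5], [6], [7]].

So P = [[1, 2, 4], [3, 5], [6], [7]], Q = [[1, 3, 7], [2, 4], [5], [6]].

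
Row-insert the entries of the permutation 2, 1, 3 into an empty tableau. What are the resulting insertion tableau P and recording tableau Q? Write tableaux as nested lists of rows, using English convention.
P = [[1, 3], [2]], Q = [[1, 3], [2]]

Insert each entry of the permutation into P by Schensted row insertion, recording in Q the position of each new cell.

Insert 2: appended to row 1. P = [[2]].
Insert 1: 1 bumps 2 from row 1; 2 starts row 2. P = [[1], [2]].
Insert 3: appended to row 1. P = [[1, 3], [2]].

So P = [[1, 3], [2]], Q = [[1, 3], [2]].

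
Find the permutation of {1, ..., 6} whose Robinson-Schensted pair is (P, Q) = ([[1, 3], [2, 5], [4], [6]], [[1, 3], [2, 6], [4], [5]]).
Reverse the RSK construction: for i from n down to 1, find the cell of Q containing i, remove the entry at that cell from P, and reverse-bump it up through P; the value ejected from row 1 is w(i).

Step i=6: Q has 6 at row 2, column 2; remove 5 from row 2 of P and reverse-bump: 5 enters row 1 and ejects 3. So w(6) = 3. P is now [[1, 5], [2], [4], [6]].
Step i=5: Q has 5 at row 4, column 1; remove 6 from row 4 of P and reverse-bump: 6 enters row 3 and ejects 4; 4 enters row 2 and ejects 2; 2 enters row 1 and ejects 1. So w(5) = 1. P is now [[2, 5], [4], [6]].
Step i=4: Q has 4 at row 3, column 1; remove 6 from row 3 of P and reverse-bump: 6 enters row 2 and ejects 4; 4 enters row 1 and ejects 2. So w(4) = 2. P is now [[4, 5], [6]].
Step i=3: Q has 3 at row 1, column 2; remove that cell from P, ejecting 5. So w(3) = 5. P is now [[4], [6]].
Step i=2: Q has 2 at row 2, column 1; remove 6 from row 2 of P and reverse-bump: 6 enters row 1 and ejects 4. So w(2) = 4. P is now [[6]].
Step i=1: Q has 1 at row 1, column 1; remove that cell from P, ejecting 6. So w(1) = 6. P is now [].

So w = 6 4 5 2 1 3.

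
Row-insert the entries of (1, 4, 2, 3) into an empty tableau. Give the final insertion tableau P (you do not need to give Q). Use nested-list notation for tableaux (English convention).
P = [[1, 2, 3], [4]]

Insert 1: appended to row 1. P = [[1]].
Insert 4: appended to row 1. P = [[1, 4]].
Insert 2: 2 bumps 4 from row 1; 4 starts row 2. P = [[1, 2], [4]].
Insert 3: appended to row 1. P = [[1, 2, 3], [4]].

So P = [[1, 2, 3], [4]].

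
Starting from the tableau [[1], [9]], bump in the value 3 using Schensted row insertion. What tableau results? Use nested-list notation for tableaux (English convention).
3 is larger than every entry of row 1, so it is appended to row 1. The new tableau is [[1, 3], [9]].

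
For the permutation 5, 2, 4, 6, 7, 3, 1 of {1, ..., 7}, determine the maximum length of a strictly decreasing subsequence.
4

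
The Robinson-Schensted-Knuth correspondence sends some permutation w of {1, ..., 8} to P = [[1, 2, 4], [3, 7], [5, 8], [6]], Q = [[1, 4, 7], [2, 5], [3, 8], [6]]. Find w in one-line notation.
Reverse RSK: for i = n, n-1, ..., 1, locate i in Q, remove the corresponding corner cell from P, and reverse-bump its entry up through P; the value ejected from row 1 is w(i).

So w = 6 5 1 8 3 2 7 4.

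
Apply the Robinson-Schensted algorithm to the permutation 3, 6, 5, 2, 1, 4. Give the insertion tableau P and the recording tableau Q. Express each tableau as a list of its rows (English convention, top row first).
Insert each entry of the permutation into P by Schensted row insertion, recording in Q the position of each new cell.

Insert 3: appended to row 1. P = [[3]].
Insert 6: appended to row 1. P = [[3, 6]].
Insert 5: 5 bumps 6 from row 1; 6 starts row 2. P = [[3, 5], [6]].
Insert 2: 2 bumps 3 from row 1; 3 bumps 6 from row 2; 6 starts row 3. P = [[2, 5], [3], [6]].
Insert 1: 1 bumps 2 from row 1; 2 bumps 3 from row 2; 3 bumps 6 from row 3; 6 starts row 4. P = [[1, 5], [2], [3], [6]].
Insert 4: 4 bumps 5 from row 1; 5 appends to row 2. P = [[1, 4], [2, 5], [3], [6]].

So P = [[1, 4], [2, 5], [3], [6]], Q = [[1, 2], [3, 6], [4], [5]].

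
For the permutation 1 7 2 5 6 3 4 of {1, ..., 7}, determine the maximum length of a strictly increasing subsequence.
4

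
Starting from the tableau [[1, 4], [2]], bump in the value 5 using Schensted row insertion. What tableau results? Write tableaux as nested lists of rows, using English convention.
[[1, 4, 5], [2]]

5 is larger than every entry of row 1, so it is appended to row 1. The new tableau is [[1, 4, 5], [2]].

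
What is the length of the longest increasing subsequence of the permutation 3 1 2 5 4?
3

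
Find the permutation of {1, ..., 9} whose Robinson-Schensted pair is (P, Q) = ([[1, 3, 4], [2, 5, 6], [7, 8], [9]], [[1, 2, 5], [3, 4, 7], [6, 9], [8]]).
2 9 1 7 8 5 6 3 4

Reverse RSK: for i = n, n-1, ..., 1, locate i in Q, remove the corresponding corner cell from P, and reverse-bump its entry up through P; the value ejected from row 1 is w(i).

So w = 2 9 1 7 8 5 6 3 4.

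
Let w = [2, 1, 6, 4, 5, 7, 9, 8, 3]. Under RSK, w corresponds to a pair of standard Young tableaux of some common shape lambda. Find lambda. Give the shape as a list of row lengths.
Row-insert each entry into an empty tableau.

After inserting 2: P = [[2]].
After inserting 1: P = [[1], [2]].
After inserting 6: P = [[1, 6], [2]].
After inserting 4: P = [[1, 4], [2, 6]].
After inserting 5: P = [[1, 4, 5], [2, 6]].
After inserting 7: P = [[1, 4, 5, 7], [2, 6]].
After inserting 9: P = [[1, 4, 5, 7, 9], [2, 6]].
After inserting 8: P = [[1, 4, 5, 7, 8], [2, 6, 9]].
After inserting 3: P = [[1, 3, 5, 7, 8], [2, 4, 9], [6]].

The final insertion tableau P = [[1, 3, 5, 7, 8], [2, 4, 9], [6]] has shape [5, 3, 1].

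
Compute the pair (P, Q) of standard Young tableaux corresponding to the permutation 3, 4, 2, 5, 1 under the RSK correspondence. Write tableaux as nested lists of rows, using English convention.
P = [[1, 4, 5], [2], [3]], Q = [[1, 2, 4], [3], [5]]

Insert each entry of the permutation into P by Schensted row insertion, recording in Q the position of each new cell.

Insert 3: appended to row 1. P = [[3]].
Insert 4: appended to row 1. P = [[3, 4]].
Insert 2: 2 bumps 3 from row 1; 3 starts row 2. P = [[2, 4], [3]].
Insert 5: appended to row 1. P = [[2, 4, 5], [3]].
Insert 1: 1 bumps 2 from row 1; 2 bumps 3 from row 2; 3 starts row 3. P = [[1, 4, 5], [2], [3]].

So P = [[1, 4, 5], [2], [3]], Q = [[1, 2, 4], [3], [5]].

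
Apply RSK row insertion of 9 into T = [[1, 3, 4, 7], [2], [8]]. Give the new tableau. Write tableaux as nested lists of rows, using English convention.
9 is larger than every entry of row 1, so it is appended to row 1. The new tableau is [[1, 3, 4, 7, 9], [2], [8]].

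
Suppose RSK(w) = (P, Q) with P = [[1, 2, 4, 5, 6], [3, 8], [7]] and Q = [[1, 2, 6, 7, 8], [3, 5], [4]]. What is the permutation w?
7 8 3 1 2 4 5 6

Reverse the RSK construction: for i from n down to 1, find the cell of Q containing i, remove the entry at that cell from P, and reverse-bump it up through P; the value ejected from row 1 is w(i).

Step i=8: Q has 8 at row 1, column 5; remove that cell from P, ejecting 6. So w(8) = 6. P is now [[1, 2, 4, 5], [3, 8], [7]].
Step i=7: Q has 7 at row 1, column 4; remove that cell from P, ejecting 5. So w(7) = 5. P is now [[1, 2, 4], [3, 8], [7]].
Step i=6: Q has 6 at row 1, column 3; remove that cell from P, ejecting 4. So w(6) = 4. P is now [[1, 2], [3, 8], [7]].
Step i=5: Q has 5 at row 2, column 2; remove 8 from row 2 of P and reverse-bump: 8 enters row 1 and ejects 2. So w(5) = 2. P is now [[1, 8], [3], [7]].
Step i=4: Q has 4 at row 3, column 1; remove 7 from row 3 of P and reverse-bump: 7 enters row 2 and ejects 3; 3 enters row 1 and ejects 1. So w(4) = 1. P is now [[3, 8], [7]].
Step i=3: Q has 3 at row 2, column 1; remove 7 from row 2 of P and reverse-bump: 7 enters row 1 and ejects 3. So w(3) = 3. P is now [[7, 8]].
Step i=2: Q has 2 at row 1, column 2; remove that cell from P, ejecting 8. So w(2) = 8. P is now [[7]].
Step i=1: Q has 1 at row 1, column 1; remove that cell from P, ejecting 7. So w(1) = 7. P is now [].

So w = 7 8 3 1 2 4 5 6.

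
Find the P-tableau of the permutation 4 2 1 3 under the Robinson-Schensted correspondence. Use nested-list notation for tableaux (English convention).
Insert 4: appended to row 1. P = [[4]].
Insert 2: 2 bumps 4 from row 1; 4 starts row 2. P = [[2], [4]].
Insert 1: 1 bumps 2 from row 1; 2 bumps 4 from row 2; 4 starts row 3. P = [[1], [2], [4]].
Insert 3: appended to row 1. P = [[1, 3], [2], [4]].

So P = [[1, 3], [2], [4]].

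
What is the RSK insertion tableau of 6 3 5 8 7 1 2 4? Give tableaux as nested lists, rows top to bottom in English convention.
After inserting 6: P = [[6]].
After inserting 3: P = [[3], [6]].
After inserting 5: P = [[3, 5], [6]].
After inserting 8: P = [[3, 5, 8], [6]].
After inserting 7: P = [[3, 5, 7], [6, 8]].
After inserting 1: P = [[1, 5, 7], [3, 8], [6]].
After inserting 2: P = [[1, 2, 7], [3, 5], [6, 8]].
After inserting 4: P = [[1, 2, 4], [3, 5, 7], [6, 8]].

So P = [[1, 2, 4], [3, 5, 7], [6, 8]].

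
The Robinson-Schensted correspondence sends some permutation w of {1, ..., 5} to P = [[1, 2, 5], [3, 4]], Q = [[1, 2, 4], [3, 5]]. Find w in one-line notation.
3 4 1 5 2

Reverse the RSK construction: for i from n down to 1, find the cell of Q containing i, remove the entry at that cell from P, and reverse-bump it up through P; the value ejected from row 1 is w(i).

Step i=5: Q has 5 at row 2, column 2; remove 4 from row 2 of P and reverse-bump: 4 enters row 1 and ejects 2. So w(5) = 2. P is now [[1, 4, 5], [3]].
Step i=4: Q has 4 at row 1, column 3; remove that cell from P, ejecting 5. So w(4) = 5. P is now [[1, 4], [3]].
Step i=3: Q has 3 at row 2, column 1; remove 3 from row 2 of P and reverse-bump: 3 enters row 1 and ejects 1. So w(3) = 1. P is now [[3, 4]].
Step i=2: Q has 2 at row 1, column 2; remove that cell from P, ejecting 4. So w(2) = 4. P is now [[3]].
Step i=1: Q has 1 at row 1, column 1; remove that cell from P, ejecting 3. So w(1) = 3. P is now [].

So w = 3 4 1 5 2.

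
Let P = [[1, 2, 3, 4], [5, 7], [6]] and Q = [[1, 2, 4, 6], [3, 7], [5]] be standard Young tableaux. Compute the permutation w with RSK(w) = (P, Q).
Reverse the RSK construction: for i from n down to 1, find the cell of Q containing i, remove the entry at that cell from P, and reverse-bump it up through P; the value ejected from row 1 is w(i).

Step i=7: Q has 7 at row 2, column 2; remove 7 from row 2 of P and reverse-bump: 7 enters row 1 and ejects 4. So w(7) = 4. P is now [[1, 2, 3, 7], [5], [6]].
Step i=6: Q has 6 at row 1, column 4; remove that cell from P, ejecting 7. So w(6) = 7. P is now [[1, 2, 3], [5], [6]].
Step i=5: Q has 5 at row 3, column 1; remove 6 from row 3 of P and reverse-bump: 6 enters row 2 and ejects 5; 5 enters row 1 and ejects 3. So w(5) = 3. P is now [[1, 2, 5], [6]].
Step i=4: Q has 4 at row 1, column 3; remove that cell from P, ejecting 5. So w(4) = 5. P is now [[1, 2], [6]].
Step i=3: Q has 3 at row 2, column 1; remove 6 from row 2 of P and reverse-bump: 6 enters row 1 and ejects 2. So w(3) = 2. P is now [[1, 6]].
Step i=2: Q has 2 at row 1, column 2; remove that cell from P, ejecting 6. So w(2) = 6. P is now [[1]].
Step i=1: Q has 1 at row 1, column 1; remove that cell from P, ejecting 1. So w(1) = 1. P is now [].

So w = 1 6 2 5 3 7 4.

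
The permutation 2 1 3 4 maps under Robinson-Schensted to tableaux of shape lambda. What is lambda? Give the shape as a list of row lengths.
Row-insert each entry into an empty tableau.

After inserting 2: P = [[2]].
After inserting 1: P = [[1], [2]].
After inserting 3: P = [[1, 3], [2]].
After inserting 4: P = [[1, 3, 4], [2]].

The final insertion tableau P = [[1, 3, 4], [2]] has shape [3, 1].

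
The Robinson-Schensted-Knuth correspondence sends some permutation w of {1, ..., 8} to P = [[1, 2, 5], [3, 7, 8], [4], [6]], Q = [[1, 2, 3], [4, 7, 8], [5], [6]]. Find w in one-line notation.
6 7 8 4 3 1 2 5

Reverse the RSK construction: for i from n down to 1, find the cell of Q containing i, remove the entry at that cell from P, and reverse-bump it up through P; the value ejected from row 1 is w(i).

Step i=8: Q has 8 at row 2, column 3; remove 8 from row 2 of P and reverse-bump: 8 enters row 1 and ejects 5. So w(8) = 5. P is now [[1, 2, 8], [3, 7], [4], [6]].
Step i=7: Q has 7 at row 2, column 2; remove 7 from row 2 of P and reverse-bump: 7 enters row 1 and ejects 2. So w(7) = 2. P is now [[1, 7, 8], [3], [4], [6]].
Step i=6: Q has 6 at row 4, column 1; remove 6 from row 4 of P and reverse-bump: 6 enters row 3 and ejects 4; 4 enters row 2 and ejects 3; 3 enters row 1 and ejects 1. So w(6) = 1. P is now [[3, 7, 8], [4], [6]].
Step i=5: Q has 5 at row 3, column 1; remove 6 from row 3 of P and reverse-bump: 6 enters row 2 and ejects 4; 4 enters row 1 and ejects 3. So w(5) = 3. P is now [[4, 7, 8], [6]].
Step i=4: Q has 4 at row 2, column 1; remove 6 from row 2 of P and reverse-bump: 6 enters row 1 and ejects 4. So w(4) = 4. P is now [[6, 7, 8]].
Step i=3: Q has 3 at row 1, column 3; remove that cell from P, ejecting 8. So w(3) = 8. P is now [[6, 7]].
Step i=2: Q has 2 at row 1, column 2; remove that cell from P, ejecting 7. So w(2) = 7. P is now [[6]].
Step i=1: Q has 1 at row 1, column 1; remove that cell from P, ejecting 6. So w(1) = 6. P is now [].

So w = 6 7 8 4 3 1 2 5.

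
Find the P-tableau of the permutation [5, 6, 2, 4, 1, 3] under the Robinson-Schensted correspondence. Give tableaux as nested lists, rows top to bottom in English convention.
P = [[1, 3], [2, 4], [5, 6]]

Insert 5: appended to row 1. P = [[5]].
Insert 6: appended to row 1. P = [[5, 6]].
Insert 2: 2 bumps 5 from row 1; 5 starts row 2. P = [[2, 6], [5]].
Insert 4: 4 bumps 6 from row 1; 6 appends to row 2. P = [[2, 4], [5, 6]].
Insert 1: 1 bumps 2 from row 1; 2 bumps 5 from row 2; 5 starts row 3. P = [[1, 4], [2, 6], [5]].
Insert 3: 3 bumps 4 from row 1; 4 bumps 6 from row 2; 6 appends to row 3. P = [[1, 3], [2, 4], [5, 6]].

So P = [[1, 3], [2, 4], [5, 6]].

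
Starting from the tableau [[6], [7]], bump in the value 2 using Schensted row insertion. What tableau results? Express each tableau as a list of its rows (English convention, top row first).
[[2], [6], [7]]

In row 1, 2 replaces 6 (the leftmost entry greater than 2); 6 is bumped to row 2. In row 2, 6 replaces 7 (the leftmost entry greater than 6); 7 is bumped to row 3. 7 starts a new row 3. The new tableau is [[2], [6], [7]].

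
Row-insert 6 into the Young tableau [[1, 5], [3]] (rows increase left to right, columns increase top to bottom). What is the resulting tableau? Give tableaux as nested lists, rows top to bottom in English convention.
6 is larger than every entry of row 1, so it is appended to row 1. The new tableau is [[1, 5, 6], [3]].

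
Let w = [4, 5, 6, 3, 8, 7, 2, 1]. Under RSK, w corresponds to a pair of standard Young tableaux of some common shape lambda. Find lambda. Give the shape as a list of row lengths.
[4, 2, 1, 1]

Row-insert each entry into an empty tableau.

After inserting 4: P = [[4]].
After inserting 5: P = [[4, 5]].
After inserting 6: P = [[4, 5, 6]].
After inserting 3: P = [[3, 5, 6], [4]].
After inserting 8: P = [[3, 5, 6, 8], [4]].
After inserting 7: P = [[3, 5, 6, 7], [4, 8]].
After inserting 2: P = [[2, 5, 6, 7], [3, 8], [4]].
After inserting 1: P = [[1, 5, 6, 7], [2, 8], [3], [4]].

The final insertion tableau P = [[1, 5, 6, 7], [2, 8], [3], [4]] has shape [4, 2, 1, 1].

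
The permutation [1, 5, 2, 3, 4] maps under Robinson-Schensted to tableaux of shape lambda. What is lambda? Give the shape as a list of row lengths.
Row-insert each entry into an empty tableau.

After inserting 1: P = [[1]].
After inserting 5: P = [[1, 5]].
After inserting 2: P = [[1, 2], [5]].
After inserting 3: P = [[1, 2, 3], [5]].
After inserting 4: P = [[1, 2, 3, 4], [5]].

The final insertion tableau P = [[1, 2, 3, 4], [5]] has shape [4, 1].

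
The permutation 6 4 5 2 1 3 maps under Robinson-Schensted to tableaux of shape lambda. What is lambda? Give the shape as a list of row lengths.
Row-insert each entry into an empty tableau.

After inserting 6: P = [[6]].
After inserting 4: P = [[4], [6]].
After inserting 5: P = [[4, 5], [6]].
After inserting 2: P = [[2, 5], [4], [6]].
After inserting 1: P = [[1, 5], [2], [4], [6]].
After inserting 3: P = [[1, 3], [2, 5], [4], [6]].

The final insertion tableau P = [[1, 3], [2, 5], [4], [6]] has shape [2, 2, 1, 1].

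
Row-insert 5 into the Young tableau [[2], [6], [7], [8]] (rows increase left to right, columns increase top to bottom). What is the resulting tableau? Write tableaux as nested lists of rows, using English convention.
[[2, 5], [6], [7], [8]]

5 is larger than every entry of row 1, so it is appended to row 1. The new tableau is [[2, 5], [6], [7], [8]].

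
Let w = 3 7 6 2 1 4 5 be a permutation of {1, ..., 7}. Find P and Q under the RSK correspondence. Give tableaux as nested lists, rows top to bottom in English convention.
P = [[1, 4, 5], [2, 6], [3], [7]], Q = [[1, 2, 7], [3, 6], [4], [5]]

Insert each entry of the permutation into P by Schensted row insertion, recording in Q the position of each new cell.

Insert 3: appended to row 1. P = [[3]], Q = [[1]].
Insert 7: appended to row 1. P = [[3, 7]], Q = [[1, 2]].
Insert 6: 6 bumps 7 from row 1; 7 starts row 2. P = [[3, 6], [7]], Q = [[1, 2], [3]].
Insert 2: 2 bumps 3 from row 1; 3 bumps 7 from row 2; 7 starts row 3. P = [[2, 6], [3], [7]], Q = [[1, 2], [3], [4]].
Insert 1: 1 bumps 2 from row 1; 2 bumps 3 from row 2; 3 bumps 7 from row 3; 7 starts row 4. P = [[1, 6], [2], [3], [7]], Q = [[1, 2], [3], [4], [5]].
Insert 4: 4 bumps 6 from row 1; 6 appends to row 2. P = [[1, 4], [2, 6], [3], [7]], Q = [[1, 2], [3, 6], [4], [5]].
Insert 5: appended to row 1. P = [[1, 4, 5], [2, 6], [3], [7]], Q = [[1, 2, 7], [3, 6], [4], [5]].

So P = [[1, 4, 5], [2, 6], [3], [7]], Q = [[1, 2, 7], [3, 6], [4], [5]].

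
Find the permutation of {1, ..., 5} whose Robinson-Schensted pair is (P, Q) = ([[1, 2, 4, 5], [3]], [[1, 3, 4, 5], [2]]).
3 1 2 4 5

Reverse the RSK construction: for i from n down to 1, find the cell of Q containing i, remove the entry at that cell from P, and reverse-bump it up through P; the value ejected from row 1 is w(i).

Step i=5: Q has 5 at row 1, column 4; remove that cell from P, ejecting 5. So w(5) = 5. P is now [[1, 2, 4], [3]].
Step i=4: Q has 4 at row 1, column 3; remove that cell from P, ejecting 4. So w(4) = 4. P is now [[1, 2], [3]].
Step i=3: Q has 3 at row 1, column 2; remove that cell from P, ejecting 2. So w(3) = 2. P is now [[1], [3]].
Step i=2: Q has 2 at row 2, column 1; remove 3 from row 2 of P and reverse-bump: 3 enters row 1 and ejects 1. So w(2) = 1. P is now [[3]].
Step i=1: Q has 1 at row 1, column 1; remove that cell from P, ejecting 3. So w(1) = 3. P is now [].

So w = 3 1 2 4 5.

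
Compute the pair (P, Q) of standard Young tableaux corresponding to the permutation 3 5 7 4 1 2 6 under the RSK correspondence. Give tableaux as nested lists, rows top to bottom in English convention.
P = [[1, 2, 6], [3, 4, 7], [5]], Q = [[1, 2, 3], [4, 6, 7], [5]]

Insert each entry of the permutation into P by Schensted row insertion, recording in Q the position of each new cell.

After inserting 3: P = [[3]].
After inserting 5: P = [[3, 5]].
After inserting 7: P = [[3, 5, 7]].
After inserting 4: P = [[3, 4, 7], [5]].
After inserting 1: P = [[1, 4, 7], [3], [5]].
After inserting 2: P = [[1, 2, 7], [3, 4], [5]].
After inserting 6: P = [[1, 2, 6], [3, 4, 7], [5]].

So P = [[1, 2, 6], [3, 4, 7], [5]], Q = [[1, 2, 3], [4, 6, 7], [5]].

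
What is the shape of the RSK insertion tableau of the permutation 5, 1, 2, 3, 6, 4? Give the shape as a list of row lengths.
[4, 2]

Row-insert each entry into an empty tableau.

After inserting 5: P = [[5]].
After inserting 1: P = [[1], [5]].
After inserting 2: P = [[1, 2], [5]].
After inserting 3: P = [[1, 2, 3], [5]].
After inserting 6: P = [[1, 2, 3, 6], [5]].
After inserting 4: P = [[1, 2, 3, 4], [5, 6]].

The final insertion tableau P = [[1, 2, 3, 4], [5, 6]] has shape [4, 2].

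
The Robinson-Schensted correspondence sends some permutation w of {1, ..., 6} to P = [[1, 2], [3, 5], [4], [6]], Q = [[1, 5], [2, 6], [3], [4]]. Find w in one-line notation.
Reverse the RSK construction: for i from n down to 1, find the cell of Q containing i, remove the entry at that cell from P, and reverse-bump it up through P; the value ejected from row 1 is w(i).

Step i=6: Q has 6 at row 2, column 2; remove 5 from row 2 of P and reverse-bump: 5 enters row 1 and ejects 2. So w(6) = 2. P is now [[1, 5], [3], [4], [6]].
Step i=5: Q has 5 at row 1, column 2; remove that cell from P, ejecting 5. So w(5) = 5. P is now [[1], [3], [4], [6]].
Step i=4: Q has 4 at row 4, column 1; remove 6 from row 4 of P and reverse-bump: 6 enters row 3 and ejects 4; 4 enters row 2 and ejects 3; 3 enters row 1 and ejects 1. So w(4) = 1. P is now [[3], [4], [6]].
Step i=3: Q has 3 at row 3, column 1; remove 6 from row 3 of P and reverse-bump: 6 enters row 2 and ejects 4; 4 enters row 1 and ejects 3. So w(3) = 3. P is now [[4], [6]].
Step i=2: Q has 2 at row 2, column 1; remove 6 from row 2 of P and reverse-bump: 6 enters row 1 and ejects 4. So w(2) = 4. P is now [[6]].
Step i=1: Q has 1 at row 1, column 1; remove that cell from P, ejecting 6. So w(1) = 6. P is now [].

So w = 6 4 3 1 5 2.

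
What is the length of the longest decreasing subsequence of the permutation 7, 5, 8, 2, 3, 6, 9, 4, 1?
4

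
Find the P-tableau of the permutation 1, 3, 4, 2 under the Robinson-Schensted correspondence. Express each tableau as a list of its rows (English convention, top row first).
Insert 1: appended to row 1. P = [[1]].
Insert 3: appended to row 1. P = [[1, 3]].
Insert 4: appended to row 1. P = [[1, 3, 4]].
Insert 2: 2 bumps 3 from row 1; 3 starts row 2. P = [[1, 2, 4], [3]].

So P = [[1, 2, 4], [3]].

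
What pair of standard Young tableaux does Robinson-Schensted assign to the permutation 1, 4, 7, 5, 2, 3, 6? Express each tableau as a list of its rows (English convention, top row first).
P = [[1, 2, 3, 6], [4, 5], [7]], Q = [[1, 2, 3, 7], [4, 6], [5]]

Insert each entry of the permutation into P by Schensted row insertion, recording in Q the position of each new cell.

Insert 1: appended to row 1. P = [[1]].
Insert 4: appended to row 1. P = [[1, 4]].
Insert 7: appended to row 1. P = [[1, 4, 7]].
Insert 5: 5 bumps 7 from row 1; 7 starts row 2. P = [[1, 4, 5], [7]].
Insert 2: 2 bumps 4 from row 1; 4 bumps 7 from row 2; 7 starts row 3. P = [[1, 2, 5], [4], [7]].
Insert 3: 3 bumps 5 from row 1; 5 appends to row 2. P = [[1, 2, 3], [4, 5], [7]].
Insert 6: appended to row 1. P = [[1, 2, 3, 6], [4, 5], [7]].

So P = [[1, 2, 3, 6], [4, 5], [7]], Q = [[1, 2, 3, 7], [4, 6], [5]].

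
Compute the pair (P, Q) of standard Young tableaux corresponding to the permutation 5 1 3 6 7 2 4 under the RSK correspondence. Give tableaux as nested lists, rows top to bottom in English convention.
Insert each entry of the permutation into P by Schensted row insertion, recording in Q the position of each new cell.

Insert 5: appended to row 1. P = [[5]], Q = [[1]].
Insert 1: 1 bumps 5 from row 1; 5 starts row 2. P = [[1], [5]], Q = [[1], [2]].
Insert 3: appended to row 1. P = [[1, 3], [5]], Q = [[1, 3], [2]].
Insert 6: appended to row 1. P = [[1, 3, 6], [5]], Q = [[1, 3, 4], [2]].
Insert 7: appended to row 1. P = [[1, 3, 6, 7], [5]], Q = [[1, 3, 4, 5], [2]].
Insert 2: 2 bumps 3 from row 1; 3 bumps 5 from row 2; 5 starts row 3. P = [[1, 2, 6, 7], [3], [5]], Q = [[1, 3, 4, 5], [2], [6]].
Insert 4: 4 bumps 6 from row 1; 6 appends to row 2. P = [[1, 2, 4, 7], [3, 6], [5]], Q = [[1, 3, 4, 5], [2, 7], [6]].

So P = [[1, 2, 4, 7], [3, 6], [5]], Q = [[1, 3, 4, 5], [2, 7], [6]].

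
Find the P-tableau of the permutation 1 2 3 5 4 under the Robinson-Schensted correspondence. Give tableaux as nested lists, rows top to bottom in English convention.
After inserting 1: P = [[1]].
After inserting 2: P = [[1, 2]].
After inserting 3: P = [[1, 2, 3]].
After inserting 5: P = [[1, 2, 3, 5]].
After inserting 4: P = [[1, 2, 3, 4], [5]].

So P = [[1, 2, 3, 4], [5]].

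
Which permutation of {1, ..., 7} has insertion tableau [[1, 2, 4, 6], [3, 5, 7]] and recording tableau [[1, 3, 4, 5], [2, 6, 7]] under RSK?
3 1 2 5 7 4 6

Reverse the RSK construction: for i from n down to 1, find the cell of Q containing i, remove the entry at that cell from P, and reverse-bump it up through P; the value ejected from row 1 is w(i).

Step i=7: Q has 7 at row 2, column 3; remove 7 from row 2 of P and reverse-bump: 7 enters row 1 and ejects 6. So w(7) = 6. P is now [[1, 2, 4, 7], [3, 5]].
Step i=6: Q has 6 at row 2, column 2; remove 5 from row 2 of P and reverse-bump: 5 enters row 1 and ejects 4. So w(6) = 4. P is now [[1, 2, 5, 7], [3]].
Step i=5: Q has 5 at row 1, column 4; remove that cell from P, ejecting 7. So w(5) = 7. P is now [[1, 2, 5], [3]].
Step i=4: Q has 4 at row 1, column 3; remove that cell from P, ejecting 5. So w(4) = 5. P is now [[1, 2], [3]].
Step i=3: Q has 3 at row 1, column 2; remove that cell from P, ejecting 2. So w(3) = 2. P is now [[1], [3]].
Step i=2: Q has 2 at row 2, column 1; remove 3 from row 2 of P and reverse-bump: 3 enters row 1 and ejects 1. So w(2) = 1. P is now [[3]].
Step i=1: Q has 1 at row 1, column 1; remove that cell from P, ejecting 3. So w(1) = 3. P is now [].

So w = 3 1 2 5 7 4 6.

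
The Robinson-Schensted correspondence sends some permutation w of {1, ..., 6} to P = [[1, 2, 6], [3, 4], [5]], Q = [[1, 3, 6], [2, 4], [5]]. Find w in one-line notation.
3 1 5 4 2 6

Reverse the RSK construction: for i from n down to 1, find the cell of Q containing i, remove the entry at that cell from P, and reverse-bump it up through P; the value ejected from row 1 is w(i).

Step i=6: Q has 6 at row 1, column 3; remove that cell from P, ejecting 6. So w(6) = 6. P is now [[1, 2], [3, 4], [5]].
Step i=5: Q has 5 at row 3, column 1; remove 5 from row 3 of P and reverse-bump: 5 enters row 2 and ejects 4; 4 enters row 1 and ejects 2. So w(5) = 2. P is now [[1, 4], [3, 5]].
Step i=4: Q has 4 at row 2, column 2; remove 5 from row 2 of P and reverse-bump: 5 enters row 1 and ejects 4. So w(4) = 4. P is now [[1, 5], [3]].
Step i=3: Q has 3 at row 1, column 2; remove that cell from P, ejecting 5. So w(3) = 5. P is now [[1], [3]].
Step i=2: Q has 2 at row 2, column 1; remove 3 from row 2 of P and reverse-bump: 3 enters row 1 and ejects 1. So w(2) = 1. P is now [[3]].
Step i=1: Q has 1 at row 1, column 1; remove that cell from P, ejecting 3. So w(1) = 3. P is now [].

So w = 3 1 5 4 2 6.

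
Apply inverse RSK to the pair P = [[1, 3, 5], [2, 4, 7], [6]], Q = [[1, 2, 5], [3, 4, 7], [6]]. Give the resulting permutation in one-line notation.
Reverse RSK: for i = n, n-1, ..., 1, locate i in Q, remove the corresponding corner cell from P, and reverse-bump its entry up through P; the value ejected from row 1 is w(i).

So w = 2 6 1 4 7 3 5.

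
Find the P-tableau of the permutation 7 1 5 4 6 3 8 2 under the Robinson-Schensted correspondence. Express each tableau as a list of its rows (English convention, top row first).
P = [[1, 2, 6, 8], [3], [4], [5], [7]]

After inserting 7: P = [[7]].
After inserting 1: P = [[1], [7]].
After inserting 5: P = [[1, 5], [7]].
After inserting 4: P = [[1, 4], [5], [7]].
After inserting 6: P = [[1, 4, 6], [5], [7]].
After inserting 3: P = [[1, 3, 6], [4], [5], [7]].
After inserting 8: P = [[1, 3, 6, 8], [4], [5], [7]].
After inserting 2: P = [[1, 2, 6, 8], [3], [4], [5], [7]].

So P = [[1, 2, 6, 8], [3], [4], [5], [7]].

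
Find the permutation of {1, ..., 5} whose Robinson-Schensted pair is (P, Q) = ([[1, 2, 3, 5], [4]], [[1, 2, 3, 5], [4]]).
Reverse the RSK construction: for i from n down to 1, find the cell of Q containing i, remove the entry at that cell from P, and reverse-bump it up through P; the value ejected from row 1 is w(i).

Step i=5: Q has 5 at row 1, column 4; remove that cell from P, ejecting 5. So w(5) = 5. P is now [[1, 2, 3], [4]].
Step i=4: Q has 4 at row 2, column 1; remove 4 from row 2 of P and reverse-bump: 4 enters row 1 and ejects 3. So w(4) = 3. P is now [[1, 2, 4]].
Step i=3: Q has 3 at row 1, column 3; remove that cell from P, ejecting 4. So w(3) = 4. P is now [[1, 2]].
Step i=2: Q has 2 at row 1, column 2; remove that cell from P, ejecting 2. So w(2) = 2. P is now [[1]].
Step i=1: Q has 1 at row 1, column 1; remove that cell from P, ejecting 1. So w(1) = 1. P is now [].

So w = 1 2 4 3 5.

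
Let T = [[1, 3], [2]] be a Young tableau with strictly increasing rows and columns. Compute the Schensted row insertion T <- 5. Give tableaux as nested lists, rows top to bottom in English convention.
[[1, 3, 5], [2]]

5 is larger than every entry of row 1, so it is appended to row 1. The new tableau is [[1, 3, 5], [2]].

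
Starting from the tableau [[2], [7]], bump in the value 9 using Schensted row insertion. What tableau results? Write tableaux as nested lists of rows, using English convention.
9 is larger than every entry of row 1, so it is appended to row 1. The new tableau is [[2, 9], [7]].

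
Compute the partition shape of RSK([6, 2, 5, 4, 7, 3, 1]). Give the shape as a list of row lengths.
Row-insert each entry into an empty tableau.

After inserting 6: P = [[6]].
After inserting 2: P = [[2], [6]].
After inserting 5: P = [[2, 5], [6]].
After inserting 4: P = [[2, 4], [5], [6]].
After inserting 7: P = [[2, 4, 7], [5], [6]].
After inserting 3: P = [[2, 3, 7], [4], [5], [6]].
After inserting 1: P = [[1, 3, 7], [2], [4], [5], [6]].

The final insertion tableau P = [[1, 3, 7], [2], [4], [5], [6]] has shape [3, 1, 1, 1, 1].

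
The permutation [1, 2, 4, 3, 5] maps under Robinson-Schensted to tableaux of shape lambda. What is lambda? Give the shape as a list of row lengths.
[4, 1]

Row-insert each entry into an empty tableau.

After inserting 1: P = [[1]].
After inserting 2: P = [[1, 2]].
After inserting 4: P = [[1, 2, 4]].
After inserting 3: P = [[1, 2, 3], [4]].
After inserting 5: P = [[1, 2, 3, 5], [4]].

The final insertion tableau P = [[1, 2, 3, 5], [4]] has shape [4, 1].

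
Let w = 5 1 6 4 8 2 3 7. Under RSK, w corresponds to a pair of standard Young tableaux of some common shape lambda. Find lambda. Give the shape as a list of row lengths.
[4, 3, 1]

Row-insert each entry into an empty tableau.

After inserting 5: P = [[5]].
After inserting 1: P = [[1], [5]].
After inserting 6: P = [[1, 6], [5]].
After inserting 4: P = [[1, 4], [5, 6]].
After inserting 8: P = [[1, 4, 8], [5, 6]].
After inserting 2: P = [[1, 2, 8], [4, 6], [5]].
After inserting 3: P = [[1, 2, 3], [4, 6, 8], [5]].
After inserting 7: P = [[1, 2, 3, 7], [4, 6, 8], [5]].

The final insertion tableau P = [[1, 2, 3, 7], [4, 6, 8], [5]] has shape [4, 3, 1].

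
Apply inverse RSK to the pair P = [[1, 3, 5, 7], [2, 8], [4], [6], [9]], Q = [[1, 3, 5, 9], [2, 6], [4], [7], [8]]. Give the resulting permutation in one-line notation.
9 2 6 4 8 5 3 1 7

Reverse the RSK construction: for i from n down to 1, find the cell of Q containing i, remove the entry at that cell from P, and reverse-bump it up through P; the value ejected from row 1 is w(i).

Step i=9: Q has 9 at row 1, column 4; remove that cell from P, ejecting 7. So w(9) = 7. P is now [[1, 3, 5], [2, 8], [4], [6], [9]].
Step i=8: Q has 8 at row 5, column 1; remove 9 from row 5 of P and reverse-bump: 9 enters row 4 and ejects 6; 6 enters row 3 and ejects 4; 4 enters row 2 and ejects 2; 2 enters row 1 and ejects 1. So w(8) = 1. P is now [[2, 3, 5], [4, 8], [6], [9]].
Step i=7: Q has 7 at row 4, column 1; remove 9 from row 4 of P and reverse-bump: 9 enters row 3 and ejects 6; 6 enters row 2 and ejects 4; 4 enters row 1 and ejects 3. So w(7) = 3. P is now [[2, 4, 5], [6, 8], [9]].
Step i=6: Q has 6 at row 2, column 2; remove 8 from row 2 of P and reverse-bump: 8 enters row 1 and ejects 5. So w(6) = 5. P is now [[2, 4, 8], [6], [9]].
Step i=5: Q has 5 at row 1, column 3; remove that cell from P, ejecting 8. So w(5) = 8. P is now [[2, 4], [6], [9]].
Step i=4: Q has 4 at row 3, column 1; remove 9 from row 3 of P and reverse-bump: 9 enters row 2 and ejects 6; 6 enters row 1 and ejects 4. So w(4) = 4. P is now [[2, 6], [9]].
Step i=3: Q has 3 at row 1, column 2; remove that cell from P, ejecting 6. So w(3) = 6. P is now [[2], [9]].
Step i=2: Q has 2 at row 2, column 1; remove 9 from row 2 of P and reverse-bump: 9 enters row 1 and ejects 2. So w(2) = 2. P is now [[9]].
Step i=1: Q has 1 at row 1, column 1; remove that cell from P, ejecting 9. So w(1) = 9. P is now [].

So w = 9 2 6 4 8 5 3 1 7.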